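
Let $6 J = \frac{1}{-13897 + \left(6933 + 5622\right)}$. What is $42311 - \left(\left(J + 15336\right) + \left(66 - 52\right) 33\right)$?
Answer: $\frac{213482677}{8052} \approx 26513.0$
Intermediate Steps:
$J = - \frac{1}{8052}$ ($J = \frac{1}{6 \left(-13897 + \left(6933 + 5622\right)\right)} = \frac{1}{6 \left(-13897 + 12555\right)} = \frac{1}{6 \left(-1342\right)} = \frac{1}{6} \left(- \frac{1}{1342}\right) = - \frac{1}{8052} \approx -0.00012419$)
$42311 - \left(\left(J + 15336\right) + \left(66 - 52\right) 33\right) = 42311 - \left(\left(- \frac{1}{8052} + 15336\right) + \left(66 - 52\right) 33\right) = 42311 - \left(\frac{123485471}{8052} + 14 \cdot 33\right) = 42311 - \left(\frac{123485471}{8052} + 462\right) = 42311 - \frac{127205495}{8052} = \frac{213482677}{8052}$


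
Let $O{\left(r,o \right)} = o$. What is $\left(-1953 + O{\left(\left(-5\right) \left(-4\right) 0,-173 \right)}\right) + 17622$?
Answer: $15496$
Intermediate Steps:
$\left(-1953 + O{\left(\left(-5\right) \left(-4\right) 0,-173 \right)}\right) + 17622 = \left(-1953 - 173\right) + 17622 = -2126 + 17622 = 15496$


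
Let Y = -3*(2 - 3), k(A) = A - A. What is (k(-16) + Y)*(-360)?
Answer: -1080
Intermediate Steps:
k(A) = 0
Y = 3 (Y = -3*(-1) = 3)
(k(-16) + Y)*(-360) = (0 + 3)*(-360) = 3*(-360) = -1080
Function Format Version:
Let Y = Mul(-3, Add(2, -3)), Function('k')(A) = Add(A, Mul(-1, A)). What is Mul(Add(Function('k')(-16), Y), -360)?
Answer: -1080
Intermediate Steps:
Function('k')(A) = 0
Y = 3 (Y = Mul(-3, -1) = 3)
Mul(Add(Function('k')(-16), Y), -360) = Mul(Add(0, 3), -360) = Mul(3, -360) = -1080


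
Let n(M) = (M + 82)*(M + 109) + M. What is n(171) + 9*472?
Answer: 75259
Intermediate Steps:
n(M) = M + (82 + M)*(109 + M) (n(M) = (82 + M)*(109 + M) + M = M + (82 + M)*(109 + M))
n(171) + 9*472 = (8938 + 171² + 192*171) + 9*472 = (8938 + 29241 + 32832) + 4248 = 71011 + 4248 = 75259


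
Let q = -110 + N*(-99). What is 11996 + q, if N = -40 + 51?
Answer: 10797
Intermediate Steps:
N = 11
q = -1199 (q = -110 + 11*(-99) = -110 - 1089 = -1199)
11996 + q = 11996 - 1199 = 10797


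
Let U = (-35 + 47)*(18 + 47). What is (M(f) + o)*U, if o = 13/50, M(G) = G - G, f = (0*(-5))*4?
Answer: 1014/5 ≈ 202.80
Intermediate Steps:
f = 0 (f = 0*4 = 0)
M(G) = 0
U = 780 (U = 12*65 = 780)
o = 13/50 (o = 13*(1/50) = 13/50 ≈ 0.26000)
(M(f) + o)*U = (0 + 13/50)*780 = (13/50)*780 = 1014/5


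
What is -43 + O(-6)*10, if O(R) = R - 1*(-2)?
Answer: -83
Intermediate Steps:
O(R) = 2 + R (O(R) = R + 2 = 2 + R)
-43 + O(-6)*10 = -43 + (2 - 6)*10 = -43 - 4*10 = -43 - 40 = -83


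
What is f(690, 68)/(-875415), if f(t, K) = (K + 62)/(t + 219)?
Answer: -26/159150447 ≈ -1.6337e-7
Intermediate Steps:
f(t, K) = (62 + K)/(219 + t)
f(690, 68)/(-875415) = ((62 + 68)/(219 + 690))/(-875415) = (130/909)*(-1/875415) = -26/159150447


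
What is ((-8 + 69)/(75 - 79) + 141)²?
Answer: 253009/16 ≈ 15813.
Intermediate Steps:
((-8 + 69)/(75 - 79) + 141)² = (61/(-4) + 141)² = (61*(-¼) + 141)² = (-61/4 + 141)² = (503/4)² = 253009/16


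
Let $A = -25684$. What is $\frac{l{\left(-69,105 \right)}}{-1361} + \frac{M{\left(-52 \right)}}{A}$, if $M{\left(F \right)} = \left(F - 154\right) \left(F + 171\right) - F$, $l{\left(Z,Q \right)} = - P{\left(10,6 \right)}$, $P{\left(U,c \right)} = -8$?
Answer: $\frac{16543655}{17477962} \approx 0.94654$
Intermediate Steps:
$l{\left(Z,Q \right)} = 8$ ($l{\left(Z,Q \right)} = \left(-1\right) \left(-8\right) = 8$)
$M{\left(F \right)} = - F + \left(-154 + F\right) \left(171 + F\right)$ ($M{\left(F \right)} = \left(-154 + F\right) \left(171 + F\right) - F = - F + \left(-154 + F\right) \left(171 + F\right)$)
$\frac{l{\left(-69,105 \right)}}{-1361} + \frac{M{\left(-52 \right)}}{A} = \frac{8}{-1361} + \frac{-26334 + \left(-52\right)^{2} + 16 \left(-52\right)}{-25684} = 8 \left(- \frac{1}{1361}\right) + \left(-26334 + 2704 - 832\right) \left(- \frac{1}{25684}\right) = - \frac{8}{1361} - - \frac{12231}{12842} = - \frac{8}{1361} + \frac{12231}{12842} = \frac{16543655}{17477962}$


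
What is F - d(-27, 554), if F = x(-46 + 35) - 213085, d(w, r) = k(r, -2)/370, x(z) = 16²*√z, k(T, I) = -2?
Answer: -39420724/185 + 256*I*√11 ≈ -2.1309e+5 + 849.06*I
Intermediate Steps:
x(z) = 256*√z
d(w, r) = -1/185 (d(w, r) = -2/370 = -2*1/370 = -1/185)
F = -213085 + 256*I*√11 (F = 256*√(-46 + 35) - 213085 = 256*√(-11) - 213085 = 256*(I*√11) - 213085 = 256*I*√11 - 213085 = -213085 + 256*I*√11 ≈ -2.1309e+5 + 849.06*I)
F - d(-27, 554) = (-213085 + 256*I*√11) - 1*(-1/185) = (-213085 + 256*I*√11) + 1/185 = -39420724/185 + 256*I*√11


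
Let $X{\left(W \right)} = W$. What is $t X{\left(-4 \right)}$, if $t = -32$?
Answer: $128$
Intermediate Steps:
$t X{\left(-4 \right)} = \left(-32\right) \left(-4\right) = 128$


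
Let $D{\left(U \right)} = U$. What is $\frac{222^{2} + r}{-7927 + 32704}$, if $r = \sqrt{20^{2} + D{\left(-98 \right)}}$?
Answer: $\frac{5476}{2753} + \frac{\sqrt{302}}{24777} \approx 1.9898$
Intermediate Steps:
$r = \sqrt{302}$ ($r = \sqrt{20^{2} - 98} = \sqrt{400 - 98} = \sqrt{302} \approx 17.378$)
$\frac{222^{2} + r}{-7927 + 32704} = \frac{222^{2} + \sqrt{302}}{-7927 + 32704} = \frac{49284 + \sqrt{302}}{24777} = \left(49284 + \sqrt{302}\right) \frac{1}{24777} = \frac{5476}{2753} + \frac{\sqrt{302}}{24777}$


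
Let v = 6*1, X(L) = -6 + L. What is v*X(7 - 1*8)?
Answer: -42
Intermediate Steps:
v = 6
v*X(7 - 1*8) = 6*(-6 + (7 - 1*8)) = 6*(-6 + (7 - 8)) = 6*(-6 - 1) = 6*(-7) = -42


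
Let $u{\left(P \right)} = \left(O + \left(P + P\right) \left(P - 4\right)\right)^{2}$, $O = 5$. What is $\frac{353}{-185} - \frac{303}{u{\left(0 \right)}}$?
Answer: $- \frac{12976}{925} \approx -14.028$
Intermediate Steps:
$u{\left(P \right)} = \left(5 + 2 P \left(-4 + P\right)\right)^{2}$ ($u{\left(P \right)} = \left(5 + \left(P + P\right) \left(P - 4\right)\right)^{2} = \left(5 + 2 P \left(-4 + P\right)\right)^{2}$)
$\frac{353}{-185} - \frac{303}{u{\left(0 \right)}} = \frac{353}{-185} - \frac{303}{\left(5 - 0 + 2 \cdot 0^{2}\right)^{2}} = 353 \left(- \frac{1}{185}\right) - \frac{303}{\left(5 + 0 + 2 \cdot 0\right)^{2}} = - \frac{353}{185} - \frac{303}{\left(5 + 0 + 0\right)^{2}} = - \frac{353}{185} - \frac{303}{5^{2}} = - \frac{353}{185} - \frac{303}{25} = - \frac{12976}{925}$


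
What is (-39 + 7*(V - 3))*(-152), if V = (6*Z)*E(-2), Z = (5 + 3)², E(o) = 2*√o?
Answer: 9120 - 817152*I*√2 ≈ 9120.0 - 1.1556e+6*I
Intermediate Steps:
Z = 64 (Z = 8² = 64)
V = 768*I*√2 (V = (6*64)*(2*√(-2)) = 384*(2*(I*√2)) = 384*(2*I*√2) = 768*I*√2 ≈ 1086.1*I)
(-39 + 7*(V - 3))*(-152) = (-39 + 7*(768*I*√2 - 3))*(-152) = (-39 + 7*(-3 + 768*I*√2))*(-152) = (-39 + (-21 + 5376*I*√2))*(-152) = (-60 + 5376*I*√2)*(-152) = 9120 - 817152*I*√2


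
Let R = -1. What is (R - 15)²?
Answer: 256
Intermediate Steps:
(R - 15)² = (-1 - 15)² = (-16)² = 256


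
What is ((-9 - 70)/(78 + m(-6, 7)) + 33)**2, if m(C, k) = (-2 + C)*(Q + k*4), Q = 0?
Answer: 23980609/21316 ≈ 1125.0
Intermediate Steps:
m(C, k) = 4*k*(-2 + C) (m(C, k) = (-2 + C)*(0 + k*4) = (-2 + C)*(0 + 4*k) = (-2 + C)*(4*k) = 4*k*(-2 + C))
((-9 - 70)/(78 + m(-6, 7)) + 33)**2 = ((-9 - 70)/(78 + 4*7*(-2 - 6)) + 33)**2 = (-79/(78 + 4*7*(-8)) + 33)**2 = (-79/(78 - 224) + 33)**2 = (-79/(-146) + 33)**2 = (-79*(-1/146) + 33)**2 = (79/146 + 33)**2 = (4897/146)**2 = 23980609/21316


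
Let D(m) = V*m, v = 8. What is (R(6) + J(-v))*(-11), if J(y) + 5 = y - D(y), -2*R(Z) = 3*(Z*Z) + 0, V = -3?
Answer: 1001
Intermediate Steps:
D(m) = -3*m
R(Z) = -3*Z**2/2 (R(Z) = -(3*(Z*Z) + 0)/2 = -(3*Z**2 + 0)/2 = -3*Z**2/2)
J(y) = -5 + 4*y (J(y) = -5 + (y - (-3)*y) = -5 + (y + 3*y) = -5 + 4*y)
(R(6) + J(-v))*(-11) = (-3/2*6**2 + (-5 + 4*(-1*8)))*(-11) = (-3/2*36 + (-5 + 4*(-8)))*(-11) = (-54 + (-5 - 32))*(-11) = (-54 - 37)*(-11) = -91*(-11) = 1001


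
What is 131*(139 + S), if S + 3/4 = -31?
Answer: 56199/4 ≈ 14050.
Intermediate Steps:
S = -127/4 (S = -¾ - 31 = -127/4 ≈ -31.750)
131*(139 + S) = 131*(139 - 127/4) = 131*(429/4) = 56199/4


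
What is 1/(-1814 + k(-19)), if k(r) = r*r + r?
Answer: -1/1472 ≈ -0.00067935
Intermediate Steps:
k(r) = r + r² (k(r) = r² + r = r + r²)
1/(-1814 + k(-19)) = 1/(-1814 - 19*(1 - 19)) = 1/(-1814 - 19*(-18)) = 1/(-1814 + 342) = 1/(-1472) = -1/1472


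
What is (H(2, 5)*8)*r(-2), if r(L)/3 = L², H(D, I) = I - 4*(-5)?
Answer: 2400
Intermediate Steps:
H(D, I) = 20 + I (H(D, I) = I + 20 = 20 + I)
r(L) = 3*L²
(H(2, 5)*8)*r(-2) = ((20 + 5)*8)*(3*(-2)²) = (25*8)*(3*4) = 200*12 = 2400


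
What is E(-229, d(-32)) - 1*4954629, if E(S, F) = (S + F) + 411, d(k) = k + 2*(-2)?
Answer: -4954483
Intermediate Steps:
d(k) = -4 + k (d(k) = k - 4 = -4 + k)
E(S, F) = 411 + F + S (E(S, F) = (F + S) + 411 = 411 + F + S)
E(-229, d(-32)) - 1*4954629 = (411 + (-4 - 32) - 229) - 1*4954629 = (411 - 36 - 229) - 4954629 = 146 - 4954629 = -4954483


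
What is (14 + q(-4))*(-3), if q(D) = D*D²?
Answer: 150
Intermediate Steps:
q(D) = D³
(14 + q(-4))*(-3) = (14 + (-4)³)*(-3) = (14 - 64)*(-3) = -50*(-3) = 150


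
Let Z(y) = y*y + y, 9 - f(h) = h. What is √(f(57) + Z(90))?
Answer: √8142 ≈ 90.233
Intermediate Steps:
f(h) = 9 - h
Z(y) = y + y² (Z(y) = y² + y = y + y²)
√(f(57) + Z(90)) = √((9 - 1*57) + 90*(1 + 90)) = √((9 - 57) + 90*91) = √(-48 + 8190) = √8142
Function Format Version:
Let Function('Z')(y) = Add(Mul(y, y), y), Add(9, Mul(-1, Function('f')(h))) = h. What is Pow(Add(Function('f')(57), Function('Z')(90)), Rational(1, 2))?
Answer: Pow(8142, Rational(1, 2)) ≈ 90.233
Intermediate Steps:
Function('f')(h) = Add(9, Mul(-1, h))
Function('Z')(y) = Add(y, Pow(y, 2)) (Function('Z')(y) = Add(Pow(y, 2), y) = Add(y, Pow(y, 2)))
Pow(Add(Function('f')(57), Function('Z')(90)), Rational(1, 2)) = Pow(Add(Add(9, Mul(-1, 57)), Mul(90, Add(1, 90))), Rational(1, 2)) = Pow(Add(Add(9, -57), Mul(90, 91)), Rational(1, 2)) = Pow(Add(-48, 8190), Rational(1, 2)) = Pow(8142, Rational(1, 2))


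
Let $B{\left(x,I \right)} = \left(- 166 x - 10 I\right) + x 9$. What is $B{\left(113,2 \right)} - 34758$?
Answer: $-52519$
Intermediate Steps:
$B{\left(x,I \right)} = - 157 x - 10 I$ ($B{\left(x,I \right)} = \left(- 166 x - 10 I\right) + 9 x = - 157 x - 10 I$)
$B{\left(113,2 \right)} - 34758 = \left(\left(-157\right) 113 - 20\right) - 34758 = \left(-17741 - 20\right) - 34758 = -17761 - 34758 = -52519$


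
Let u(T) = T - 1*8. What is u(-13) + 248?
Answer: 227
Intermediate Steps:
u(T) = -8 + T (u(T) = T - 8 = -8 + T)
u(-13) + 248 = (-8 - 13) + 248 = -21 + 248 = 227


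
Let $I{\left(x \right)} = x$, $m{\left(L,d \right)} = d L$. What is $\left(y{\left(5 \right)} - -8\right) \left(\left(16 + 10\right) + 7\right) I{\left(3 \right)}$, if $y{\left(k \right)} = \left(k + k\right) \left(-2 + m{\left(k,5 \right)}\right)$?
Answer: $23562$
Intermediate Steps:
$m{\left(L,d \right)} = L d$
$y{\left(k \right)} = 2 k \left(-2 + 5 k\right)$ ($y{\left(k \right)} = \left(k + k\right) \left(-2 + k 5\right) = 2 k \left(-2 + 5 k\right)$)
$\left(y{\left(5 \right)} - -8\right) \left(\left(16 + 10\right) + 7\right) I{\left(3 \right)} = \left(2 \cdot 5 \left(-2 + 5 \cdot 5\right) - -8\right) \left(\left(16 + 10\right) + 7\right) 3 = \left(2 \cdot 5 \left(-2 + 25\right) + 8\right) \left(26 + 7\right) 3 = \left(2 \cdot 5 \cdot 23 + 8\right) 33 \cdot 3 = \left(230 + 8\right) 33 \cdot 3 = 238 \cdot 33 \cdot 3 = 7854 \cdot 3 = 23562$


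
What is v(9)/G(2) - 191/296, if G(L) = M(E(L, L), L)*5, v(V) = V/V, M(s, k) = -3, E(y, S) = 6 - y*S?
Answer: -3161/4440 ≈ -0.71194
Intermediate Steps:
E(y, S) = 6 - S*y
v(V) = 1
G(L) = -15 (G(L) = -3*5 = -15)
v(9)/G(2) - 191/296 = 1/(-15) - 191/296 = 1*(-1/15) - 191*1/296 = -1/15 - 191/296 = -3161/4440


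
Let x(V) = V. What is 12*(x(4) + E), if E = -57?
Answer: -636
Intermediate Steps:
12*(x(4) + E) = 12*(4 - 57) = 12*(-53) = -636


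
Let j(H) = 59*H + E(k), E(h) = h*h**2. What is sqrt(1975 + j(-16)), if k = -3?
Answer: 2*sqrt(251) ≈ 31.686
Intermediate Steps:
E(h) = h**3
j(H) = -27 + 59*H (j(H) = 59*H + (-3)**3 = 59*H - 27 = -27 + 59*H)
sqrt(1975 + j(-16)) = sqrt(1975 + (-27 + 59*(-16))) = sqrt(1975 + (-27 - 944)) = sqrt(1975 - 971) = sqrt(1004) = 2*sqrt(251)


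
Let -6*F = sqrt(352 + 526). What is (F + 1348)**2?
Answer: (8088 - sqrt(878))**2/36 ≈ 1.8038e+6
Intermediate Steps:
F = -sqrt(878)/6 (F = -sqrt(352 + 526)/6 = -sqrt(878)/6 ≈ -4.9385)
(F + 1348)**2 = (-sqrt(878)/6 + 1348)**2 = (1348 - sqrt(878)/6)**2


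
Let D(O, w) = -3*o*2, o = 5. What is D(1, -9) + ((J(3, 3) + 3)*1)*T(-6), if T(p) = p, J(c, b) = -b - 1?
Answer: -24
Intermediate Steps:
J(c, b) = -1 - b
D(O, w) = -30 (D(O, w) = -3*5*2 = -15*2 = -30)
D(1, -9) + ((J(3, 3) + 3)*1)*T(-6) = -30 + (((-1 - 1*3) + 3)*1)*(-6) = -30 + (((-1 - 3) + 3)*1)*(-6) = -30 + ((-4 + 3)*1)*(-6) = -30 - 1*1*(-6) = -30 - 1*(-6) = -30 + 6 = -24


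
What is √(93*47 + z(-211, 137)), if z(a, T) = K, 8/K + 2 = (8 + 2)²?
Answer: √214183/7 ≈ 66.114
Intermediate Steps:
K = 4/49 (K = 8/(-2 + (8 + 2)²) = 8/(-2 + 10²) = 8/(-2 + 100) = 8/98 = 8*(1/98) = 4/49 ≈ 0.081633)
z(a, T) = 4/49
√(93*47 + z(-211, 137)) = √(93*47 + 4/49) = √(4371 + 4/49) = √(214183/49) = √214183/7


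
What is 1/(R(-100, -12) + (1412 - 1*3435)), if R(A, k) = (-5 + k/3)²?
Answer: -1/1942 ≈ -0.00051493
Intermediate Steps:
R(A, k) = (-5 + k/3)² (R(A, k) = (-5 + k*(⅓))² = (-5 + k/3)²)
1/(R(-100, -12) + (1412 - 1*3435)) = 1/((-15 - 12)²/9 + (1412 - 1*3435)) = 1/((⅑)*(-27)² + (1412 - 3435)) = 1/((⅑)*729 - 2023) = 1/(81 - 2023) = 1/(-1942) = -1/1942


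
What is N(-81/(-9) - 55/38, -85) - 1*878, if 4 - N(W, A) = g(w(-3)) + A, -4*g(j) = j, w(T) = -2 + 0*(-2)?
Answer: -1579/2 ≈ -789.50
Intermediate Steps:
w(T) = -2 (w(T) = -2 + 0 = -2)
g(j) = -j/4
N(W, A) = 7/2 - A (N(W, A) = 4 - (-¼*(-2) + A) = 4 - (½ + A) = 4 + (-½ - A) = 7/2 - A)
N(-81/(-9) - 55/38, -85) - 1*878 = (7/2 - 1*(-85)) - 1*878 = (7/2 + 85) - 878 = 177/2 - 878 = -1579/2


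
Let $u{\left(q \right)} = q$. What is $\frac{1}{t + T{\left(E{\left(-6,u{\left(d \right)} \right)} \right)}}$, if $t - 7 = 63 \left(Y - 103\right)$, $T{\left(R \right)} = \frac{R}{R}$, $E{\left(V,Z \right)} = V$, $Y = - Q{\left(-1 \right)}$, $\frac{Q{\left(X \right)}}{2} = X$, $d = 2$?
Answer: $- \frac{1}{6355} \approx -0.00015736$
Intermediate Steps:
$Q{\left(X \right)} = 2 X$
$Y = 2$ ($Y = - 2 \left(-1\right) = \left(-1\right) \left(-2\right) = 2$)
$T{\left(R \right)} = 1$
$t = -6356$ ($t = 7 + 63 \left(2 - 103\right) = 7 + 63 \left(-101\right) = 7 - 6363 = -6356$)
$\frac{1}{t + T{\left(E{\left(-6,u{\left(d \right)} \right)} \right)}} = \frac{1}{-6356 + 1} = \frac{1}{-6355} = - \frac{1}{6355}$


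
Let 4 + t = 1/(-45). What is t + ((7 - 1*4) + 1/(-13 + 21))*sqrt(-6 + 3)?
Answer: -181/45 + 25*I*sqrt(3)/8 ≈ -4.0222 + 5.4127*I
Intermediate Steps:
t = -181/45 (t = -4 + 1/(-45) = -4 - 1/45 = -181/45 ≈ -4.0222)
t + ((7 - 1*4) + 1/(-13 + 21))*sqrt(-6 + 3) = -181/45 + ((7 - 1*4) + 1/(-13 + 21))*sqrt(-6 + 3) = -181/45 + ((7 - 4) + 1/8)*sqrt(-3) = -181/45 + (3 + 1/8)*(I*sqrt(3)) = -181/45 + 25*(I*sqrt(3))/8 = -181/45 + 25*I*sqrt(3)/8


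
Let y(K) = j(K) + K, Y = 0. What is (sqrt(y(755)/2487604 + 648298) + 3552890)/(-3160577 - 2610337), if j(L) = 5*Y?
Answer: -1776445/2885457 - sqrt(1002945152459458047)/7177874375028 ≈ -0.61579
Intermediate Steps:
j(L) = 0 (j(L) = 5*0 = 0)
y(K) = K (y(K) = 0 + K = K)
(sqrt(y(755)/2487604 + 648298) + 3552890)/(-3160577 - 2610337) = (sqrt(755/2487604 + 648298) + 3552890)/(-3160577 - 2610337) = (sqrt(755*(1/2487604) + 648298) + 3552890)/(-5770914) = (sqrt(755/2487604 + 648298) + 3552890)*(-1/5770914) = (sqrt(1612708698747/2487604) + 3552890)*(-1/5770914) = (sqrt(1002945152459458047)/1243802 + 3552890)*(-1/5770914) = (3552890 + sqrt(1002945152459458047)/1243802)*(-1/5770914) = -1776445/2885457 - sqrt(1002945152459458047)/7177874375028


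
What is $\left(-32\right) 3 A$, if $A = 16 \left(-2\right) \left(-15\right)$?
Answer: $-46080$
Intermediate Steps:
$A = 480$ ($A = \left(-32\right) \left(-15\right) = 480$)
$\left(-32\right) 3 A = \left(-32\right) 3 \cdot 480 = \left(-96\right) 480 = -46080$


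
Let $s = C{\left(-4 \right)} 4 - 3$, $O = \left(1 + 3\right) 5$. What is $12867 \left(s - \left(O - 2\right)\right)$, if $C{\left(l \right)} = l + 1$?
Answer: $-424611$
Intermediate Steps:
$C{\left(l \right)} = 1 + l$
$O = 20$ ($O = 4 \cdot 5 = 20$)
$s = -15$ ($s = \left(1 - 4\right) 4 - 3 = \left(-3\right) 4 - 3 = -12 - 3 = -15$)
$12867 \left(s - \left(O - 2\right)\right) = 12867 \left(-15 - \left(20 - 2\right)\right) = 12867 \left(-15 - 18\right) = 12867 \left(-33\right) = -424611$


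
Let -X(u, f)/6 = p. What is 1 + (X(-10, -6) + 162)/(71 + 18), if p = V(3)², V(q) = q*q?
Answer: -235/89 ≈ -2.6404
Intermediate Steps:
V(q) = q²
p = 81 (p = (3²)² = 9² = 81)
X(u, f) = -486 (X(u, f) = -6*81 = -486)
1 + (X(-10, -6) + 162)/(71 + 18) = 1 + (-486 + 162)/(71 + 18) = 1 - 324/89 = -235/89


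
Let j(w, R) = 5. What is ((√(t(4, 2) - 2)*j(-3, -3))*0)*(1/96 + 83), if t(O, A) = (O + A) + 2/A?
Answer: 0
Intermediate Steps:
t(O, A) = A + O + 2/A (t(O, A) = (A + O) + 2/A = A + O + 2/A)
((√(t(4, 2) - 2)*j(-3, -3))*0)*(1/96 + 83) = ((√((2 + 4 + 2/2) - 2)*5)*0)*(1/96 + 83) = ((√((2 + 4 + 2*(½)) - 2)*5)*0)*(1/96 + 83) = ((√((2 + 4 + 1) - 2)*5)*0)*(7969/96) = ((√(7 - 2)*5)*0)*(7969/96) = ((√5*5)*0)*(7969/96) = ((5*√5)*0)*(7969/96) = 0*(7969/96) = 0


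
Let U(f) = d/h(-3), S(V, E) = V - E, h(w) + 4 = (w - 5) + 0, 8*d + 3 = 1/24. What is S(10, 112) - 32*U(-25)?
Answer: -7415/72 ≈ -102.99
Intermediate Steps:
d = -71/192 (d = -3/8 + (⅛)/24 = -3/8 + (⅛)*(1/24) = -3/8 + 1/192 = -71/192 ≈ -0.36979)
h(w) = -9 + w (h(w) = -4 + ((w - 5) + 0) = -4 + ((-5 + w) + 0) = -4 + (-5 + w) = -9 + w)
U(f) = 71/2304 (U(f) = -71/(192*(-9 - 3)) = -71/192/(-12) = -71/192*(-1/12) = 71/2304)
S(10, 112) - 32*U(-25) = (10 - 1*112) - 32*71/2304 = (10 - 112) - 71/72 = -102 - 71/72 = -7415/72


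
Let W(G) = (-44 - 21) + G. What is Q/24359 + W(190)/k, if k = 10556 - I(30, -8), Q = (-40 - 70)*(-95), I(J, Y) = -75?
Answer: 114138825/258960529 ≈ 0.44076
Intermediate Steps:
Q = 10450 (Q = -110*(-95) = 10450)
k = 10631 (k = 10556 - 1*(-75) = 10556 + 75 = 10631)
W(G) = -65 + G
Q/24359 + W(190)/k = 10450/24359 + (-65 + 190)/10631 = 10450*(1/24359) + 125*(1/10631) = 10450/24359 + 125/10631 = 114138825/258960529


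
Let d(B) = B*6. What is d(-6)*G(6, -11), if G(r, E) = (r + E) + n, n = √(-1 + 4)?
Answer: 180 - 36*√3 ≈ 117.65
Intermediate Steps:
d(B) = 6*B
n = √3 ≈ 1.7320
G(r, E) = E + r + √3 (G(r, E) = (r + E) + √3 = (E + r) + √3 = E + r + √3)
d(-6)*G(6, -11) = (6*(-6))*(-11 + 6 + √3) = -36*(-5 + √3) = 180 - 36*√3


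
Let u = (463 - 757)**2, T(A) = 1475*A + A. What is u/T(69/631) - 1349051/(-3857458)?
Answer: 531634992407/992068062 ≈ 535.89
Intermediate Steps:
T(A) = 1476*A
u = 86436 (u = (-294)**2 = 86436)
u/T(69/631) - 1349051/(-3857458) = 86436/((1476*(69/631))) - 1349051/(-3857458) = 86436/((1476*(69*(1/631)))) - 1349051*(-1/3857458) = 86436/((1476*(69/631))) + 122641/350678 = 86436/(101844/631) + 122641/350678 = 86436*(631/101844) + 122641/350678 = 1515031/2829 + 122641/350678 = 531634992407/992068062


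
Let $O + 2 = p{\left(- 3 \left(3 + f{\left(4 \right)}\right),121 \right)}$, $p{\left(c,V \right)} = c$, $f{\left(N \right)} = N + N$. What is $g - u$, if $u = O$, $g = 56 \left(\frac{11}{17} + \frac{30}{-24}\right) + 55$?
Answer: $\frac{956}{17} \approx 56.235$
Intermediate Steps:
$f{\left(N \right)} = 2 N$
$g = \frac{361}{17}$ ($g = 56 \left(11 \cdot \frac{1}{17} + 30 \left(- \frac{1}{24}\right)\right) + 55 = 56 \left(\frac{11}{17} - \frac{5}{4}\right) + 55 = 56 \left(- \frac{41}{68}\right) + 55 = - \frac{574}{17} + 55 = \frac{361}{17} \approx 21.235$)
$O = -35$ ($O = -2 - 3 \left(3 + 2 \cdot 4\right) = -2 - 3 \left(3 + 8\right) = -2 - 33 = -35$)
$u = -35$
$g - u = \frac{361}{17} - -35 = \frac{361}{17} + 35 = \frac{956}{17}$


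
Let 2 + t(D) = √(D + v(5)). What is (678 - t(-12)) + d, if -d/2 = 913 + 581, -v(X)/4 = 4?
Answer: -2308 - 2*I*√7 ≈ -2308.0 - 5.2915*I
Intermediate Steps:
v(X) = -16 (v(X) = -4*4 = -16)
t(D) = -2 + √(-16 + D) (t(D) = -2 + √(D - 16) = -2 + √(-16 + D))
d = -2988 (d = -2*(913 + 581) = -2*1494 = -2988)
(678 - t(-12)) + d = (678 - (-2 + √(-16 - 12))) - 2988 = (678 - (-2 + √(-28))) - 2988 = (678 - (-2 + 2*I*√7)) - 2988 = (678 + (2 - 2*I*√7)) - 2988 = (680 - 2*I*√7) - 2988 = -2308 - 2*I*√7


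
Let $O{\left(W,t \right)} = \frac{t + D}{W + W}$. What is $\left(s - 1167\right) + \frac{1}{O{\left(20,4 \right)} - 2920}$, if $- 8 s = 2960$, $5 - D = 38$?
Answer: $- \frac{179566213}{116829} \approx -1537.0$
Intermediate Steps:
$D = -33$ ($D = 5 - 38 = -33$)
$s = -370$ ($s = \left(- \frac{1}{8}\right) 2960 = -370$)
$O{\left(W,t \right)} = \frac{-33 + t}{2 W}$ ($O{\left(W,t \right)} = \frac{t - 33}{W + W} = \frac{-33 + t}{2 W}$)
$\left(s - 1167\right) + \frac{1}{O{\left(20,4 \right)} - 2920} = \left(-370 - 1167\right) + \frac{1}{\frac{-33 + 4}{2 \cdot 20} - 2920} = -1537 + \frac{1}{\frac{1}{2} \cdot \frac{1}{20} \left(-29\right) - 2920} = -1537 + \frac{1}{- \frac{29}{40} - 2920} = -1537 + \frac{1}{- \frac{116829}{40}} = -1537 - \frac{40}{116829} = - \frac{179566213}{116829}$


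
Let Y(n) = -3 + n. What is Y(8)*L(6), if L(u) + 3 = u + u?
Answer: 45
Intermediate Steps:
L(u) = -3 + 2*u (L(u) = -3 + (u + u) = -3 + 2*u)
Y(8)*L(6) = (-3 + 8)*(-3 + 2*6) = 5*(-3 + 12) = 5*9 = 45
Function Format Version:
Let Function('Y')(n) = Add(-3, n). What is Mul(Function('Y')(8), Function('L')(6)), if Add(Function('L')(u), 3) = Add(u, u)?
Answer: 45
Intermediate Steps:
Function('L')(u) = Add(-3, Mul(2, u)) (Function('L')(u) = Add(-3, Add(u, u)) = Add(-3, Mul(2, u)))
Mul(Function('Y')(8), Function('L')(6)) = Mul(Add(-3, 8), Add(-3, Mul(2, 6))) = Mul(5, Add(-3, 12)) = Mul(5, 9) = 45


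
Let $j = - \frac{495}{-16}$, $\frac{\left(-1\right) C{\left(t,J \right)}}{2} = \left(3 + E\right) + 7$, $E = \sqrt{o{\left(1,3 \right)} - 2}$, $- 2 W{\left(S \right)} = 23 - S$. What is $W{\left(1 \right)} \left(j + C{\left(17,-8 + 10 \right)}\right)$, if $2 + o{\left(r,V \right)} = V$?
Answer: $- \frac{1925}{16} + 22 i \approx -120.31 + 22.0 i$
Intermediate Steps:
$o{\left(r,V \right)} = -2 + V$
$W{\left(S \right)} = - \frac{23}{2} + \frac{S}{2}$ ($W{\left(S \right)} = - \frac{23 - S}{2} = - \frac{23}{2} + \frac{S}{2}$)
$E = i$ ($E = \sqrt{\left(-2 + 3\right) - 2} = \sqrt{1 - 2} = \sqrt{-1} = i \approx 1.0 i$)
$C{\left(t,J \right)} = -20 - 2 i$ ($C{\left(t,J \right)} = - 2 \left(\left(3 + i\right) + 7\right) = - 2 \left(10 + i\right) = -20 - 2 i$)
$j = \frac{495}{16}$ ($j = \left(-495\right) \left(- \frac{1}{16}\right) = \frac{495}{16} \approx 30.938$)
$W{\left(1 \right)} \left(j + C{\left(17,-8 + 10 \right)}\right) = \left(- \frac{23}{2} + \frac{1}{2} \cdot 1\right) \left(\frac{495}{16} - \left(20 + 2 i\right)\right) = \left(- \frac{23}{2} + \frac{1}{2}\right) \left(\frac{175}{16} - 2 i\right) = - 11 \left(\frac{175}{16} - 2 i\right) = - \frac{1925}{16} + 22 i$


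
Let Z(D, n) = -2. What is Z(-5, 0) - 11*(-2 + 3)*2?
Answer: -24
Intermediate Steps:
Z(-5, 0) - 11*(-2 + 3)*2 = -2 - 11*(-2 + 3)*2 = -2 - 11*2 = -2 - 22 = -24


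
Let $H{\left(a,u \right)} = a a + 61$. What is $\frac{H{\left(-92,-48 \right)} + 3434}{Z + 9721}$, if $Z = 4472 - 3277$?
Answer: $\frac{11959}{10916} \approx 1.0955$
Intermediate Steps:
$Z = 1195$ ($Z = 4472 - 3277 = 1195$)
$H{\left(a,u \right)} = 61 + a^{2}$ ($H{\left(a,u \right)} = a^{2} + 61 = 61 + a^{2}$)
$\frac{H{\left(-92,-48 \right)} + 3434}{Z + 9721} = \frac{\left(61 + \left(-92\right)^{2}\right) + 3434}{1195 + 9721} = \frac{\left(61 + 8464\right) + 3434}{10916} = \left(8525 + 3434\right) \frac{1}{10916} = 11959 \cdot \frac{1}{10916} = \frac{11959}{10916}$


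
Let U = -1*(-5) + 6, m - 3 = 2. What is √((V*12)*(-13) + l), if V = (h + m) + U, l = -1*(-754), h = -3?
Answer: 7*I*√26 ≈ 35.693*I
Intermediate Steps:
m = 5 (m = 3 + 2 = 5)
l = 754
U = 11 (U = 5 + 6 = 11)
V = 13 (V = (-3 + 5) + 11 = 2 + 11 = 13)
√((V*12)*(-13) + l) = √((13*12)*(-13) + 754) = √(156*(-13) + 754) = √(-2028 + 754) = √(-1274) = 7*I*√26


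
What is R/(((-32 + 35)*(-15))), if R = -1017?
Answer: 113/5 ≈ 22.600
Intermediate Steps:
R/(((-32 + 35)*(-15))) = -1017*(-1/(15*(-32 + 35))) = -1017/(3*(-15)) = -1017/(-45) = -1017*(-1/45) = 113/5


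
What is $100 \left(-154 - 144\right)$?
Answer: $-29800$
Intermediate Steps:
$100 \left(-154 - 144\right) = 100 \left(-298\right) = -29800$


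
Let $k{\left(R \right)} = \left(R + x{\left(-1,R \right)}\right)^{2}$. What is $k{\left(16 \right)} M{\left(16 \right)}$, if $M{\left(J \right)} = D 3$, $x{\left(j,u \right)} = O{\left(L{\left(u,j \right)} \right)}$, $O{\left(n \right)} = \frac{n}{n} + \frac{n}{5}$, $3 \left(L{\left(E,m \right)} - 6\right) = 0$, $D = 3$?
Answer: $\frac{74529}{25} \approx 2981.2$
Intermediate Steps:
$L{\left(E,m \right)} = 6$ ($L{\left(E,m \right)} = 6 + \frac{1}{3} \cdot 0 = 6 + 0 = 6$)
$O{\left(n \right)} = 1 + \frac{n}{5}$ ($O{\left(n \right)} = 1 + n \frac{1}{5} = 1 + \frac{n}{5}$)
$x{\left(j,u \right)} = \frac{11}{5}$ ($x{\left(j,u \right)} = 1 + \frac{1}{5} \cdot 6 = 1 + \frac{6}{5} = \frac{11}{5}$)
$M{\left(J \right)} = 9$ ($M{\left(J \right)} = 3 \cdot 3 = 9$)
$k{\left(R \right)} = \left(\frac{11}{5} + R\right)^{2}$ ($k{\left(R \right)} = \left(R + \frac{11}{5}\right)^{2} = \left(\frac{11}{5} + R\right)^{2}$)
$k{\left(16 \right)} M{\left(16 \right)} = \frac{\left(11 + 5 \cdot 16\right)^{2}}{25} \cdot 9 = \frac{\left(11 + 80\right)^{2}}{25} \cdot 9 = \frac{91^{2}}{25} \cdot 9 = \frac{1}{25} \cdot 8281 \cdot 9 = \frac{8281}{25} \cdot 9 = \frac{74529}{25}$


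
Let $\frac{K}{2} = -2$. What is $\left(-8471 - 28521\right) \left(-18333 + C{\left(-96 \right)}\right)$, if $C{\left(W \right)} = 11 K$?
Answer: $679801984$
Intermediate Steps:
$K = -4$ ($K = 2 \left(-2\right) = -4$)
$C{\left(W \right)} = -44$ ($C{\left(W \right)} = 11 \left(-4\right) = -44$)
$\left(-8471 - 28521\right) \left(-18333 + C{\left(-96 \right)}\right) = \left(-8471 - 28521\right) \left(-18333 - 44\right) = \left(-36992\right) \left(-18377\right) = 679801984$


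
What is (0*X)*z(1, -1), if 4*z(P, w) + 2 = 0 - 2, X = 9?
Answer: 0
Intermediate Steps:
z(P, w) = -1 (z(P, w) = -1/2 + (0 - 2)/4 = -1/2 + (1/4)*(-2) = -1/2 - 1/2 = -1)
(0*X)*z(1, -1) = (0*9)*(-1) = 0*(-1) = 0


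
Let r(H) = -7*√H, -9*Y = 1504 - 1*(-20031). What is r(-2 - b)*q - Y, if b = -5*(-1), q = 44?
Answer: 21535/9 - 308*I*√7 ≈ 2392.8 - 814.89*I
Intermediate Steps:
Y = -21535/9 (Y = -(1504 - 1*(-20031))/9 = -(1504 + 20031)/9 = -⅑*21535 = -21535/9 ≈ -2392.8)
b = 5
r(-2 - b)*q - Y = -7*√(-2 - 1*5)*44 - 1*(-21535/9) = -7*√(-2 - 5)*44 + 21535/9 = -7*I*√7*44 + 21535/9 = -308*I*√7 + 21535/9 = 21535/9 - 308*I*√7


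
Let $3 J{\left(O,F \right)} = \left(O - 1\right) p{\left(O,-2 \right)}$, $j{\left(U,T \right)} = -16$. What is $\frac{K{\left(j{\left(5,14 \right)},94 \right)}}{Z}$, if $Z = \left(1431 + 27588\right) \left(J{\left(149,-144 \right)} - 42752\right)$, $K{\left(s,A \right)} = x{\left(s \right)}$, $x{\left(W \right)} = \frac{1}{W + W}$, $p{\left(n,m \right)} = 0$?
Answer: $\frac{1}{39699849216} \approx 2.5189 \cdot 10^{-11}$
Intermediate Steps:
$x{\left(W \right)} = \frac{1}{2 W}$
$J{\left(O,F \right)} = 0$ ($J{\left(O,F \right)} = \frac{\left(O - 1\right) 0}{3} = \frac{\left(-1 + O\right) 0}{3} = \frac{1}{3} \cdot 0 = 0$)
$K{\left(s,A \right)} = \frac{1}{2 s}$
$Z = -1240620288$ ($Z = \left(1431 + 27588\right) \left(0 - 42752\right) = 29019 \left(-42752\right) = -1240620288$)
$\frac{K{\left(j{\left(5,14 \right)},94 \right)}}{Z} = \frac{\frac{1}{2} \frac{1}{-16}}{-1240620288} = \frac{1}{2} \left(- \frac{1}{16}\right) \left(- \frac{1}{1240620288}\right) = \left(- \frac{1}{32}\right) \left(- \frac{1}{1240620288}\right) = \frac{1}{39699849216}$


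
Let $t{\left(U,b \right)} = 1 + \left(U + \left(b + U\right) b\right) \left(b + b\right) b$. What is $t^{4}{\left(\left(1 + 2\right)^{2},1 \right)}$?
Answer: $2313441$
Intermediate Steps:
$t{\left(U,b \right)} = 1 + 2 b^{2} \left(U + b \left(U + b\right)\right)$ ($t{\left(U,b \right)} = 1 + \left(U + \left(U + b\right) b\right) 2 b b = 1 + \left(U + b \left(U + b\right)\right) 2 b b = 1 + 2 b \left(U + b \left(U + b\right)\right) b = 1 + 2 b^{2} \left(U + b \left(U + b\right)\right)$)
$t^{4}{\left(\left(1 + 2\right)^{2},1 \right)} = \left(1 + 2 \cdot 1^{4} + 2 \left(1 + 2\right)^{2} \cdot 1^{2} + 2 \left(1 + 2\right)^{2} \cdot 1^{3}\right)^{4} = \left(1 + 2 \cdot 1 + 2 \cdot 3^{2} \cdot 1 + 2 \cdot 3^{2} \cdot 1\right)^{4} = \left(1 + 2 + 2 \cdot 9 \cdot 1 + 2 \cdot 9 \cdot 1\right)^{4} = \left(1 + 2 + 18 + 18\right)^{4} = 39^{4} = 2313441$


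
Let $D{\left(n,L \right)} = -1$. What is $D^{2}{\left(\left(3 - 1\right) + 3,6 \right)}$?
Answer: $1$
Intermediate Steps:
$D^{2}{\left(\left(3 - 1\right) + 3,6 \right)} = \left(-1\right)^{2} = 1$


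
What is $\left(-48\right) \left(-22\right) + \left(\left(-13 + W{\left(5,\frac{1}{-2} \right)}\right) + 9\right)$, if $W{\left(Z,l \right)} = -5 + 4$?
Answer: $1051$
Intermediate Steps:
$W{\left(Z,l \right)} = -1$
$\left(-48\right) \left(-22\right) + \left(\left(-13 + W{\left(5,\frac{1}{-2} \right)}\right) + 9\right) = \left(-48\right) \left(-22\right) + \left(\left(-13 - 1\right) + 9\right) = 1056 + \left(-14 + 9\right) = 1056 - 5 = 1051$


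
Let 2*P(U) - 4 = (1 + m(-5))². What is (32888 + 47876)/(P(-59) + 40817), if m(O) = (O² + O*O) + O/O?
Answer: 80764/42171 ≈ 1.9152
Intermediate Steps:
m(O) = 1 + 2*O² (m(O) = (O² + O²) + 1 = 2*O² + 1 = 1 + 2*O²)
P(U) = 1354 (P(U) = 2 + (1 + (1 + 2*(-5)²))²/2 = 2 + (1 + (1 + 2*25))²/2 = 2 + (1 + (1 + 50))²/2 = 2 + (1 + 51)²/2 = 2 + (½)*52² = 2 + (½)*2704 = 2 + 1352 = 1354)
(32888 + 47876)/(P(-59) + 40817) = (32888 + 47876)/(1354 + 40817) = 80764/42171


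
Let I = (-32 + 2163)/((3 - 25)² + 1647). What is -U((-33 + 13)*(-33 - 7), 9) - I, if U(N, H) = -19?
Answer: 18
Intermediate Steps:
I = 1 (I = 2131/((-22)² + 1647) = 2131/(484 + 1647) = 2131/2131 = 2131*(1/2131) = 1)
-U((-33 + 13)*(-33 - 7), 9) - I = -1*(-19) - 1*1 = 19 - 1 = 18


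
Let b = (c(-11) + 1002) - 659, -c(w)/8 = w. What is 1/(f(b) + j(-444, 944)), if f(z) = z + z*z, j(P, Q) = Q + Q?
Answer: 1/188080 ≈ 5.3169e-6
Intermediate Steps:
c(w) = -8*w
j(P, Q) = 2*Q
b = 431 (b = (-8*(-11) + 1002) - 659 = (88 + 1002) - 659 = 1090 - 659 = 431)
f(z) = z + z²
1/(f(b) + j(-444, 944)) = 1/(431*(1 + 431) + 2*944) = 1/(431*432 + 1888) = 1/(186192 + 1888) = 1/188080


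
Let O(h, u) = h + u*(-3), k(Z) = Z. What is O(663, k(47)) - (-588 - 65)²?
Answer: -425887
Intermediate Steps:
O(h, u) = h - 3*u
O(663, k(47)) - (-588 - 65)² = (663 - 3*47) - (-588 - 65)² = (663 - 141) - 1*(-653)² = 522 - 1*426409 = 522 - 426409 = -425887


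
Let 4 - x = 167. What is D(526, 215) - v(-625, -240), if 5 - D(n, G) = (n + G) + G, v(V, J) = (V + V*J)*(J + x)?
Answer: 60197174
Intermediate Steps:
x = -163 (x = 4 - 1*167 = 4 - 167 = -163)
v(V, J) = (-163 + J)*(V + J*V) (v(V, J) = (V + V*J)*(J - 163) = (V + J*V)*(-163 + J) = (-163 + J)*(V + J*V))
D(n, G) = 5 - n - 2*G (D(n, G) = 5 - ((n + G) + G) = 5 - ((G + n) + G) = 5 - (n + 2*G) = 5 + (-n - 2*G) = 5 - n - 2*G)
D(526, 215) - v(-625, -240) = (5 - 1*526 - 2*215) - (-625)*(-163 + (-240)**2 - 162*(-240)) = (5 - 526 - 430) - (-625)*(-163 + 57600 + 38880) = -951 - (-625)*96317 = -951 - 1*(-60198125) = -951 + 60198125 = 60197174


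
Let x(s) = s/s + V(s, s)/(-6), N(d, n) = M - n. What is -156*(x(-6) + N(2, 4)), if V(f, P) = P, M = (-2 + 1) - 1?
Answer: 624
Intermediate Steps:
M = -2 (M = -1 - 1 = -2)
N(d, n) = -2 - n
x(s) = 1 - s/6 (x(s) = s/s + s/(-6) = 1 + s*(-⅙) = 1 - s/6)
-156*(x(-6) + N(2, 4)) = -156*((1 - ⅙*(-6)) + (-2 - 1*4)) = -156*((1 + 1) + (-2 - 4)) = -156*(2 - 6) = -156*(-4) = 624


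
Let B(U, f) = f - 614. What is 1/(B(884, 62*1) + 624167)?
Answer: 1/623615 ≈ 1.6036e-6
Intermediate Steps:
B(U, f) = -614 + f
1/(B(884, 62*1) + 624167) = 1/((-614 + 62*1) + 624167) = 1/((-614 + 62) + 624167) = 1/(-552 + 624167) = 1/623615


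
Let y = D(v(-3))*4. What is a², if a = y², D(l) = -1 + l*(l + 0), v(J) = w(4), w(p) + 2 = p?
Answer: 20736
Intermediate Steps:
w(p) = -2 + p
v(J) = 2 (v(J) = -2 + 4 = 2)
D(l) = -1 + l² (D(l) = -1 + l*l = -1 + l²)
y = 12 (y = (-1 + 2²)*4 = (-1 + 4)*4 = 3*4 = 12)
a = 144 (a = 12² = 144)
a² = 144² = 20736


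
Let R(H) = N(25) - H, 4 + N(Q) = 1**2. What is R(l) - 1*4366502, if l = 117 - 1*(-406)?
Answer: -4367028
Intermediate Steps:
l = 523 (l = 117 + 406 = 523)
N(Q) = -3 (N(Q) = -4 + 1**2 = -4 + 1 = -3)
R(H) = -3 - H
R(l) - 1*4366502 = (-3 - 1*523) - 1*4366502 = (-3 - 523) - 4366502 = -526 - 4366502 = -4367028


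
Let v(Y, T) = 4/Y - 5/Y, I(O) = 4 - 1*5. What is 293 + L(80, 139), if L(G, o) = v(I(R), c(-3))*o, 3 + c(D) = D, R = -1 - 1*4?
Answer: 432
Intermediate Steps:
R = -5 (R = -1 - 4 = -5)
I(O) = -1 (I(O) = 4 - 5 = -1)
c(D) = -3 + D
v(Y, T) = -1/Y
L(G, o) = o (L(G, o) = (-1/(-1))*o = (-1*(-1))*o = 1*o = o)
293 + L(80, 139) = 293 + 139 = 432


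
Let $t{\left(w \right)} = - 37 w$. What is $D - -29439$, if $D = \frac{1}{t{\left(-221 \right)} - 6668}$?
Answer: $\frac{44423452}{1509} \approx 29439.0$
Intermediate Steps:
$D = \frac{1}{1509}$ ($D = \frac{1}{\left(-37\right) \left(-221\right) - 6668} = \frac{1}{8177 - 6668} = \frac{1}{1509} \approx 0.00066269$)
$D - -29439 = \frac{1}{1509} - -29439 = \frac{1}{1509} + 29439 = \frac{44423452}{1509}$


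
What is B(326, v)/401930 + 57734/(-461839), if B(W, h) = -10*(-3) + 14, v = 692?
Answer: -11592352852/92813474635 ≈ -0.12490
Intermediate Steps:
B(W, h) = 44 (B(W, h) = 30 + 14 = 44)
B(326, v)/401930 + 57734/(-461839) = 44/401930 + 57734/(-461839) = 44*(1/401930) + 57734*(-1/461839) = 22/200965 - 57734/461839 = -11592352852/92813474635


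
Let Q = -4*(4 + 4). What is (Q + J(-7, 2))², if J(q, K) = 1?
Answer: 961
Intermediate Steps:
Q = -32 (Q = -4*8 = -32)
(Q + J(-7, 2))² = (-32 + 1)² = (-31)² = 961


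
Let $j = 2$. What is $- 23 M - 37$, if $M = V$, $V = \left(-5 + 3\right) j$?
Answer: $55$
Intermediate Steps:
$V = -4$ ($V = \left(-5 + 3\right) 2 = \left(-2\right) 2 = -4$)
$M = -4$
$- 23 M - 37 = \left(-23\right) \left(-4\right) - 37 = 92 - 37 = 55$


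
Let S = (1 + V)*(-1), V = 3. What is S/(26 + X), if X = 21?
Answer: -4/47 ≈ -0.085106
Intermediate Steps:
S = -4 (S = (1 + 3)*(-1) = 4*(-1) = -4)
S/(26 + X) = -4/(26 + 21) = -4/47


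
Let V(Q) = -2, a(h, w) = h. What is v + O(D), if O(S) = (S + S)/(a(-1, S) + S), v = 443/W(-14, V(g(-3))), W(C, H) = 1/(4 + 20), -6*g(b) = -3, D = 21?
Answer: 106341/10 ≈ 10634.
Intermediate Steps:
g(b) = ½ (g(b) = -⅙*(-3) = ½)
W(C, H) = 1/24
v = 10632 (v = 443/(1/24) = 443*24 = 10632)
O(S) = 2*S/(-1 + S) (O(S) = (S + S)/(-1 + S) = (2*S)/(-1 + S) = 2*S/(-1 + S))
v + O(D) = 10632 + 2*21/(-1 + 21) = 10632 + 2*21/20 = 10632 + 2*21*(1/20) = 10632 + 21/10 = 106341/10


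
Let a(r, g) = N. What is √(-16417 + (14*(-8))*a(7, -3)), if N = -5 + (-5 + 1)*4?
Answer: I*√14065 ≈ 118.6*I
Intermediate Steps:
N = -21 (N = -5 - 4*4 = -5 - 16 = -21)
a(r, g) = -21
√(-16417 + (14*(-8))*a(7, -3)) = √(-16417 + (14*(-8))*(-21)) = √(-16417 - 112*(-21)) = √(-16417 + 2352) = √(-14065) = I*√14065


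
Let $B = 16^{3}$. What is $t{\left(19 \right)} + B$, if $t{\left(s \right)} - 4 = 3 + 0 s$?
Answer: $4103$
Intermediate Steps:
$t{\left(s \right)} = 7$ ($t{\left(s \right)} = 4 + \left(3 + 0 s\right) = 4 + \left(3 + 0\right) = 4 + 3 = 7$)
$B = 4096$
$t{\left(19 \right)} + B = 7 + 4096 = 4103$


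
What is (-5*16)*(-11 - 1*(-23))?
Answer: -960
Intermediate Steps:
(-5*16)*(-11 - 1*(-23)) = -80*(-11 + 23) = -80*12 = -960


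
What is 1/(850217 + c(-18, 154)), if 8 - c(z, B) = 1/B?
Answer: 154/130934649 ≈ 1.1762e-6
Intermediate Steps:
c(z, B) = 8 - 1/B
1/(850217 + c(-18, 154)) = 1/(850217 + (8 - 1/154)) = 1/(850217 + 1231/154) = 1/(130934649/154) = 154/130934649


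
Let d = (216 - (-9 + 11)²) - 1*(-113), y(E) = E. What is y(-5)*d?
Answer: -1625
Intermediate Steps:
d = 325 (d = (216 - 1*2²) + 113 = (216 - 1*4) + 113 = (216 - 4) + 113 = 212 + 113 = 325)
y(-5)*d = -5*325 = -1625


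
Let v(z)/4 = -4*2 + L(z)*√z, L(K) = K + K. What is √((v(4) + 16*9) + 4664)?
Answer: 22*√10 ≈ 69.570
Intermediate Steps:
L(K) = 2*K
v(z) = -32 + 8*z^(3/2) (v(z) = 4*(-4*2 + (2*z)*√z) = 4*(-8 + 2*z^(3/2)) = -32 + 8*z^(3/2))
√((v(4) + 16*9) + 4664) = √(((-32 + 8*4^(3/2)) + 16*9) + 4664) = √(((-32 + 8*8) + 144) + 4664) = √(((-32 + 64) + 144) + 4664) = √((32 + 144) + 4664) = √(176 + 4664) = √4840 = 22*√10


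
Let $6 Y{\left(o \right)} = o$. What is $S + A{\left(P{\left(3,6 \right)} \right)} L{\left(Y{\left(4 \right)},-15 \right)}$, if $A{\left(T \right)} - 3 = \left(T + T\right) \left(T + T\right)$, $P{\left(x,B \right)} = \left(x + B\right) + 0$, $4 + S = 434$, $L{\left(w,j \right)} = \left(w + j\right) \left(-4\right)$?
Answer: $19178$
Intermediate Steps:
$Y{\left(o \right)} = \frac{o}{6}$
$L{\left(w,j \right)} = - 4 j - 4 w$ ($L{\left(w,j \right)} = \left(j + w\right) \left(-4\right) = - 4 j - 4 w$)
$S = 430$ ($S = -4 + 434 = 430$)
$P{\left(x,B \right)} = B + x$ ($P{\left(x,B \right)} = \left(B + x\right) + 0 = B + x$)
$A{\left(T \right)} = 3 + 4 T^{2}$ ($A{\left(T \right)} = 3 + \left(T + T\right) \left(T + T\right) = 3 + 2 T 2 T = 3 + 4 T^{2}$)
$S + A{\left(P{\left(3,6 \right)} \right)} L{\left(Y{\left(4 \right)},-15 \right)} = 430 + \left(3 + 4 \left(6 + 3\right)^{2}\right) \left(\left(-4\right) \left(-15\right) - 4 \cdot \frac{1}{6} \cdot 4\right) = 430 + \left(3 + 4 \cdot 9^{2}\right) \left(60 - \frac{8}{3}\right) = 430 + \left(3 + 4 \cdot 81\right) \left(60 - \frac{8}{3}\right) = 430 + \left(3 + 324\right) \frac{172}{3} = 430 + 327 \cdot \frac{172}{3} = 430 + 18748 = 19178$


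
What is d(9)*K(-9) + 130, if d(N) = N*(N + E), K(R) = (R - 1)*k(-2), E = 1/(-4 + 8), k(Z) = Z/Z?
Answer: -1405/2 ≈ -702.50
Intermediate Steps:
k(Z) = 1
E = ¼ (E = 1/4 = ¼ ≈ 0.25000)
K(R) = -1 + R (K(R) = (R - 1)*1 = (-1 + R)*1 = -1 + R)
d(N) = N*(¼ + N) (d(N) = N*(N + ¼) = N*(¼ + N))
d(9)*K(-9) + 130 = (9*(¼ + 9))*(-1 - 9) + 130 = (9*(37/4))*(-10) + 130 = (333/4)*(-10) + 130 = -1665/2 + 130 = -1405/2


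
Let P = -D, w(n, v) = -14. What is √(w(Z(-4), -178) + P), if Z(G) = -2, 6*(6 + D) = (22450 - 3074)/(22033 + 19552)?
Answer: 4*I*√7857444165/124755 ≈ 2.8421*I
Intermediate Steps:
D = -738842/124755 (D = -6 + ((22450 - 3074)/(22033 + 19552))/6 = -6 + (19376/41585)/6 = -6 + (19376*(1/41585))/6 = -6 + (⅙)*(19376/41585) = -6 + 9688/124755 = -738842/124755 ≈ -5.9223)
P = 738842/124755 (P = -1*(-738842/124755) = 738842/124755 ≈ 5.9223)
√(w(Z(-4), -178) + P) = √(-14 + 738842/124755) = √(-1007728/124755) = 4*I*√7857444165/124755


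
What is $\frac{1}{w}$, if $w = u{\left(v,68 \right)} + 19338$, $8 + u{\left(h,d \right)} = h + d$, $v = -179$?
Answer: $\frac{1}{19219} \approx 5.2032 \cdot 10^{-5}$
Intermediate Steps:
$u{\left(h,d \right)} = -8 + d + h$ ($u{\left(h,d \right)} = -8 + \left(h + d\right) = -8 + \left(d + h\right) = -8 + d + h$)
$w = 19219$ ($w = \left(-8 + 68 - 179\right) + 19338 = -119 + 19338 = 19219$)
$\frac{1}{w} = \frac{1}{19219}$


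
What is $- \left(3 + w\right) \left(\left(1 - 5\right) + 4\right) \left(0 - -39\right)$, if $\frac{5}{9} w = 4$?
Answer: $0$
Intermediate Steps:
$w = \frac{36}{5}$ ($w = \frac{9}{5} \cdot 4 = \frac{36}{5} \approx 7.2$)
$- \left(3 + w\right) \left(\left(1 - 5\right) + 4\right) \left(0 - -39\right) = - \left(3 + \frac{36}{5}\right) \left(\left(1 - 5\right) + 4\right) \left(0 - -39\right) = - \frac{51 \left(-4 + 4\right)}{5} \left(0 + 39\right) = - \frac{51 \cdot 0}{5} \cdot 39 = \left(-1\right) 0 \cdot 39 = 0 \cdot 39 = 0$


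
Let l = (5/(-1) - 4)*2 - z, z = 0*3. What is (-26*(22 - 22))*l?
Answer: 0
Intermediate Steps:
z = 0
l = -18 (l = (5/(-1) - 4)*2 - 1*0 = (5*(-1) - 4)*2 + 0 = (-5 - 4)*2 + 0 = -9*2 + 0 = -18 + 0 = -18)
(-26*(22 - 22))*l = -26*(22 - 22)*(-18) = -26*0*(-18) = 0*(-18) = 0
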